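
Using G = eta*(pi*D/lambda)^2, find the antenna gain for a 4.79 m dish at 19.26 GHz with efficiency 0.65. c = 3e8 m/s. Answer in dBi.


lambda = c/f = 3e8 / 1.926e+10 = 0.01557632 m
G = eta*(pi*D/lambda)^2 = 0.65*(pi*4.79/0.01557632)^2
G = 606672.3266 (linear)
G = 10*log10(606672.3266) = 57.8295 dBi

57.8295 dBi


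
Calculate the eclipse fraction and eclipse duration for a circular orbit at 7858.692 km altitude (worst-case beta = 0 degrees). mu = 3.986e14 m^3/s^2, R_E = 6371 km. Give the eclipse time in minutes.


r = 14229.6920 km
T = 281.5485 min
Eclipse fraction = arcsin(R_E/r)/pi = arcsin(6371.0000/14229.6920)/pi
= arcsin(0.4477258)/pi = 0.1477659
Eclipse duration = 0.1477659 * 281.5485 = 41.6033 min

41.6033 minutes


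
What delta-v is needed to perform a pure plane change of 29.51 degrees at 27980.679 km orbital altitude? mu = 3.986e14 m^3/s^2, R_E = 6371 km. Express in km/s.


r = 34351.6790 km = 3.4351679e+07 m
V = sqrt(mu/r) = 3406.3923 m/s
di = 29.51 deg = 0.5150467 rad
dV = 2*V*sin(di/2) = 2*3406.3923*sin(0.2575233)
dV = 1735.1232 m/s = 1.7351 km/s

1.7351 km/s


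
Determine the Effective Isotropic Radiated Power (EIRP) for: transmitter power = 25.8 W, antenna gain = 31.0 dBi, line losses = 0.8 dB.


Pt = 25.8 W = 14.1162 dBW
EIRP = Pt_dBW + Gt - losses = 14.1162 + 31.0 - 0.8 = 44.3162 dBW

44.3162 dBW


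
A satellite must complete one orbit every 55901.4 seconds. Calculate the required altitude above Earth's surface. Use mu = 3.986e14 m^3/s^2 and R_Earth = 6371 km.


T = 55901.4 s
r = (mu*T^2/(4*pi^2))^(1/3) = (3.986e14 * 55901.4^2 / (4*pi^2))^(1/3)
r = 3.1599071e+07 m = 31599.0706 km
alt = r - R_E = 31599.0706 - 6371 = 25228.0706 km

25228.0706 km


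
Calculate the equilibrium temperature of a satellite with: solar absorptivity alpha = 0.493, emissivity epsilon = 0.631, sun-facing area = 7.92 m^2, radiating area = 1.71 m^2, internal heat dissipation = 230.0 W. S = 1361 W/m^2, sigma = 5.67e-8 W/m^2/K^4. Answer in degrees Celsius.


Numerator = alpha*S*A_sun + Q_int = 0.493*1361*7.92 + 230.0 = 5544.1062 W
Denominator = eps*sigma*A_rad = 0.631*5.67e-8*1.71 = 6.1179867e-08 W/K^4
T^4 = 9.0619781e+10 K^4
T = 548.6631 K = 275.5131 C

275.5131 degrees Celsius


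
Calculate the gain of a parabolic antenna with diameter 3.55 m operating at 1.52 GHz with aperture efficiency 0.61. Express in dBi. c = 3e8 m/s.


lambda = c/f = 3e8 / 1.52e+09 = 0.1973684 m
G = eta*(pi*D/lambda)^2 = 0.61*(pi*3.55/0.1973684)^2
G = 1947.7399 (linear)
G = 10*log10(1947.7399) = 32.8953 dBi

32.8953 dBi


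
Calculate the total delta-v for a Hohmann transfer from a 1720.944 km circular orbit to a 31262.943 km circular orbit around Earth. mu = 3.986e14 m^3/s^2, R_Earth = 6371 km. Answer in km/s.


r1 = 8091.9440 km = 8.091944e+06 m
r2 = 37633.9430 km = 3.7633943e+07 m
dv1 = sqrt(mu/r1)*(sqrt(2*r2/(r1+r2)) - 1) = 1986.1665 m/s
dv2 = sqrt(mu/r2)*(1 - sqrt(2*r1/(r1+r2))) = 1318.3082 m/s
total dv = |dv1| + |dv2| = 1986.1665 + 1318.3082 = 3304.4747 m/s = 3.3045 km/s

3.3045 km/s


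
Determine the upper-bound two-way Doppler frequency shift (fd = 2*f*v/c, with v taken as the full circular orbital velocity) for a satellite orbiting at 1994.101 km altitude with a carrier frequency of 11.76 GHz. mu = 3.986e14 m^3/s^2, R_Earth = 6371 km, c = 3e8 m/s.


r = 8.365101e+06 m
v = sqrt(mu/r) = 6902.9234 m/s (worst-case radial velocity)
f = 11.76 GHz = 1.176e+10 Hz
fd = 2*f*v/c = 2*1.176e+10*6902.9234/3.0e+08
fd = 541189.1927 Hz

541189.1927 Hz


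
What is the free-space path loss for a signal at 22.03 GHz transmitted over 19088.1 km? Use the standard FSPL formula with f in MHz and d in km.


f = 22.03 GHz = 22030.0000 MHz
d = 19088.1 km
FSPL = 32.44 + 20*log10(22030.0000) + 20*log10(19088.1)
FSPL = 32.44 + 86.8603 + 85.6153
FSPL = 204.9155 dB

204.9155 dB


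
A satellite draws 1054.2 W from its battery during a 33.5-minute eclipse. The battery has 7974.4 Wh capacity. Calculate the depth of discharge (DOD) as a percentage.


E_used = P * t / 60 = 1054.2 * 33.5 / 60 = 588.5950 Wh
DOD = E_used / E_total * 100 = 588.5950 / 7974.4 * 100
DOD = 7.3811 %

7.3811 %


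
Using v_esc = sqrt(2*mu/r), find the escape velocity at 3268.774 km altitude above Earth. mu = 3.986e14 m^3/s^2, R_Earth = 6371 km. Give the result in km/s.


r = 6371.0 + 3268.774 = 9639.7740 km = 9.639774e+06 m
v_esc = sqrt(2*mu/r) = sqrt(2*3.986e14 / 9.639774e+06)
v_esc = 9093.9009 m/s = 9.0939 km/s

9.0939 km/s


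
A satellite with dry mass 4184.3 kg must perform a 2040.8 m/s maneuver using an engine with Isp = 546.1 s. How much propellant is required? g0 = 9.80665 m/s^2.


ve = Isp * g0 = 546.1 * 9.80665 = 5355.411565 m/s
mass ratio = exp(dv/ve) = exp(2040.8/5355.411565) = 1.46385371
m_prop = m_dry * (mr - 1) = 4184.3 * (1.46385371 - 1)
m_prop = 1940.9031 kg

1940.9031 kg


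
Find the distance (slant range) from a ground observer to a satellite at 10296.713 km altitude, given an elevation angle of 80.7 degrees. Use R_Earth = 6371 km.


h = 10296.713 km, el = 80.7 deg
d = -R_E*sin(el) + sqrt((R_E*sin(el))^2 + 2*R_E*h + h^2)
d = -6371.0000*sin(1.4085) + sqrt((6371.0000*0.9868557)^2 + 2*6371.0000*10296.713 + 10296.713^2)
d = 10348.6259 km

10348.6259 km


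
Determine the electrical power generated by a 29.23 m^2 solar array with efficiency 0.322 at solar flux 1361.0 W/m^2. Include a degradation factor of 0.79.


P = area * eta * S * degradation
P = 29.23 * 0.322 * 1361.0 * 0.79
P = 10119.7528 W

10119.7528 W


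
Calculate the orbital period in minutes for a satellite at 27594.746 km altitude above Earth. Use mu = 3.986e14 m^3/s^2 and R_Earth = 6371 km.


r = 33965.7460 km = 3.3965746e+07 m
T = 2*pi*sqrt(r^3/mu) = 2*pi*sqrt(3.9185327e+22 / 3.986e14)
T = 62297.8355 s = 1038.2973 min

1038.2973 minutes


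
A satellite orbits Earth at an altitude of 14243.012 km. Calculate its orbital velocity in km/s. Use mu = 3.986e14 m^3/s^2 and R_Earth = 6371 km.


r = R_E + alt = 6371.0 + 14243.012 = 20614.0120 km = 2.0614012e+07 m
v = sqrt(mu/r) = sqrt(3.986e14 / 2.0614012e+07) = 4397.3131 m/s = 4.3973 km/s

4.3973 km/s


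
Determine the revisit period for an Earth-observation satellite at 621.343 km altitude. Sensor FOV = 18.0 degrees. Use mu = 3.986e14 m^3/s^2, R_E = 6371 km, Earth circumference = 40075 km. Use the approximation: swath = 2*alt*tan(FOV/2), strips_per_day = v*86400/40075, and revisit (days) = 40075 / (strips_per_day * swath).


swath = 2*621.343*tan(0.1570796) = 196.8221 km
v = sqrt(mu/r) = 7550.1796 m/s = 7.5502 km/s
strips/day = v*86400/40075 = 7.5502*86400/40075 = 16.2779
coverage/day = strips * swath = 16.2779 * 196.8221 = 3203.8444 km
revisit = 40075 / 3203.8444 = 12.5084 days

12.5084 days


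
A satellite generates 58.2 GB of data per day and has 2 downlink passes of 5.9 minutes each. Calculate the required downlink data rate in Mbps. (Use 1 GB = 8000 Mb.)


total contact time = 2 * 5.9 * 60 = 708.0000 s
data = 58.2 GB = 465600.0000 Mb
rate = 465600.0000 / 708.0000 = 657.6271 Mbps

657.6271 Mbps


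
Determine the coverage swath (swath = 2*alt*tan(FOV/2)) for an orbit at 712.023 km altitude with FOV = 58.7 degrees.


FOV = 58.7 deg = 1.0245 rad
swath = 2 * alt * tan(FOV/2) = 2 * 712.023 * tan(0.5122541)
swath = 2 * 712.023 * 0.5623219
swath = 800.7722 km

800.7722 km


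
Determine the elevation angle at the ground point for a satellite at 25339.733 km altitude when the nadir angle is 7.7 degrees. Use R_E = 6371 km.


r = R_E + alt = 31710.7330 km
Law of sines in the satellite / Earth-center / ground-point triangle:
  sin(nadir)/R_E = sin(90 + el)/r  =>  cos(el) = (r/R_E)*sin(nadir)
cos(el) = (31710.7330 / 6371.0000) * sin(7.7 deg) = 0.6668969
el = arccos(0.6668969) = 48.1720 deg
(Earth-central angle = 90 - nadir - el = 34.1280 deg)

48.1720 degrees


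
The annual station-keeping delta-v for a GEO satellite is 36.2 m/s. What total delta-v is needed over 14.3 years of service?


dV = rate * years = 36.2 * 14.3
dV = 517.6600 m/s

517.6600 m/s


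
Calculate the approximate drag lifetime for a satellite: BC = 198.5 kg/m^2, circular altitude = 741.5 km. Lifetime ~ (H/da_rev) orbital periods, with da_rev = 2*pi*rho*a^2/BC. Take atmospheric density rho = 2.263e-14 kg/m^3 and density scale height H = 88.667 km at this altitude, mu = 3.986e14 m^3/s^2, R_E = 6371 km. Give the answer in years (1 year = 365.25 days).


a = R_E + alt = 7112.5000 km = 7.1125e+06 m
da_rev = 2*pi*rho*a^2/BC = 2*pi*2.263e-14*(7.1125e+06)^2/198.5 = 0.0362366858 m per revolution
N = H/da_rev = 88667.0000 m / 0.0362366858 m = 2.4468849e+06 revolutions
P = 2*pi*sqrt(a^3/mu) = 5969.5919 s
lifetime = N*P = 2.4468849e+06 * 5969.5919 = 1.4606904e+10 s = 169061.3927 days
years = 169061.3927 / 365.25 = 462.8649 years

462.8649 years


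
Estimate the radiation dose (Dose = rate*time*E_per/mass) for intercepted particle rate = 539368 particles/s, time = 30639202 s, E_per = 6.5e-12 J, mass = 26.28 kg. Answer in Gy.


Total energy deposited = rate * time * E_per
  = 539368 * 30639202 * 6.5e-12 = 107.4177 J
Dose = E_total / mass = 107.4177 / 26.28
Dose = 4.0874 Gy

4.0874 Gy


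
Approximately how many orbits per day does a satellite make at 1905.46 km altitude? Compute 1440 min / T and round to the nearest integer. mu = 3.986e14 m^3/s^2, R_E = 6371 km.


r = 8.27646e+06 m
T = 2*pi*sqrt(r^3/mu) = 7493.3868 s = 124.8898 min
revs/day = 1440 / 124.8898 = 11.5302
Rounded: 12 revolutions per day

12 revolutions per day


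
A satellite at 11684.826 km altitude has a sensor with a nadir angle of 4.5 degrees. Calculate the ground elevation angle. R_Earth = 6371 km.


r = R_E + alt = 18055.8260 km
Law of sines in the satellite / Earth-center / ground-point triangle:
  sin(nadir)/R_E = sin(90 + el)/r  =>  cos(el) = (r/R_E)*sin(nadir)
cos(el) = (18055.8260 / 6371.0000) * sin(4.5 deg) = 0.2223582
el = arccos(0.2223582) = 77.1524 deg
(Earth-central angle = 90 - nadir - el = 8.3476 deg)

77.1524 degrees


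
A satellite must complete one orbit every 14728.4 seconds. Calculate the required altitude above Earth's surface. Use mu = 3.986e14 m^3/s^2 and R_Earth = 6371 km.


T = 14728.4 s
r = (mu*T^2/(4*pi^2))^(1/3) = (3.986e14 * 14728.4^2 / (4*pi^2))^(1/3)
r = 1.2986623e+07 m = 12986.6230 km
alt = r - R_E = 12986.6230 - 6371 = 6615.6230 km

6615.6230 km


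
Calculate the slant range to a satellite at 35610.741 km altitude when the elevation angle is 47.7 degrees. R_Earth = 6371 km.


h = 35610.741 km, el = 47.7 deg
d = -R_E*sin(el) + sqrt((R_E*sin(el))^2 + 2*R_E*h + h^2)
d = -6371.0000*sin(0.8325221) + sqrt((6371.0000*0.7396311)^2 + 2*6371.0000*35610.741 + 35610.741^2)
d = 37050.0141 km

37050.0141 km


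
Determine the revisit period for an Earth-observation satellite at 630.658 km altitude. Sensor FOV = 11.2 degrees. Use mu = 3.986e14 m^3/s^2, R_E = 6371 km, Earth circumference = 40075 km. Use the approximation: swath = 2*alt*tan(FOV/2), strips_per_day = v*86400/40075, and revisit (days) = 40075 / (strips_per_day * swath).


swath = 2*630.658*tan(0.09773844) = 123.6731 km
v = sqrt(mu/r) = 7545.1556 m/s = 7.5452 km/s
strips/day = v*86400/40075 = 7.5452*86400/40075 = 16.2670
coverage/day = strips * swath = 16.2670 * 123.6731 = 2011.7949 km
revisit = 40075 / 2011.7949 = 19.9200 days

19.9200 days


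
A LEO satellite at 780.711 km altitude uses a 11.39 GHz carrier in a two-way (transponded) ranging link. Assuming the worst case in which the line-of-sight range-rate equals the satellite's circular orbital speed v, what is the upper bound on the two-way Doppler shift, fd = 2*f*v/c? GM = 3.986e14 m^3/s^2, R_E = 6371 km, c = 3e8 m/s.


r = 7.151711e+06 m
v = sqrt(mu/r) = 7465.5820 m/s (worst-case radial velocity)
f = 11.39 GHz = 1.139e+10 Hz
fd = 2*f*v/c = 2*1.139e+10*7465.5820/3.0e+08
fd = 566886.5252 Hz

566886.5252 Hz


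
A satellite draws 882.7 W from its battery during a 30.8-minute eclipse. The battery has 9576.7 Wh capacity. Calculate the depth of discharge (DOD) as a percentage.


E_used = P * t / 60 = 882.7 * 30.8 / 60 = 453.1193 Wh
DOD = E_used / E_total * 100 = 453.1193 / 9576.7 * 100
DOD = 4.7315 %

4.7315 %


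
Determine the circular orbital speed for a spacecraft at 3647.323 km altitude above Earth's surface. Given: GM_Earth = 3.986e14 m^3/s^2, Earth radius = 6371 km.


r = R_E + alt = 6371.0 + 3647.323 = 10018.3230 km = 1.0018323e+07 m
v = sqrt(mu/r) = sqrt(3.986e14 / 1.0018323e+07) = 6307.7015 m/s = 6.3077 km/s

6.3077 km/s


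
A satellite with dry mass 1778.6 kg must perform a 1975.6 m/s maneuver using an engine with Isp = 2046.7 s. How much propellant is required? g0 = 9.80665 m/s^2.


ve = Isp * g0 = 2046.7 * 9.80665 = 20071.270555 m/s
mass ratio = exp(dv/ve) = exp(1975.6/20071.270555) = 1.10343633
m_prop = m_dry * (mr - 1) = 1778.6 * (1.10343633 - 1)
m_prop = 183.9719 kg

183.9719 kg


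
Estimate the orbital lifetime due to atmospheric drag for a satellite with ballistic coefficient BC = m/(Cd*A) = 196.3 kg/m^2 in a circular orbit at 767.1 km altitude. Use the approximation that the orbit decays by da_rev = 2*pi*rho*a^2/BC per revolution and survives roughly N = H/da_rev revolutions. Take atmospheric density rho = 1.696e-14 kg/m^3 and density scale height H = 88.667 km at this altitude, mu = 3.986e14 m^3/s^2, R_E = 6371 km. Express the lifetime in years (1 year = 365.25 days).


a = R_E + alt = 7138.1000 km = 7.1381e+06 m
da_rev = 2*pi*rho*a^2/BC = 2*pi*1.696e-14*(7.1381e+06)^2/196.3 = 0.0276599042 m per revolution
N = H/da_rev = 88667.0000 m / 0.0276599042 m = 3.2056149e+06 revolutions
P = 2*pi*sqrt(a^3/mu) = 6001.8504 s
lifetime = N*P = 3.2056149e+06 * 6001.8504 = 1.9239621e+10 s = 222680.7948 days
years = 222680.7948 / 365.25 = 609.6668 years

609.6668 years


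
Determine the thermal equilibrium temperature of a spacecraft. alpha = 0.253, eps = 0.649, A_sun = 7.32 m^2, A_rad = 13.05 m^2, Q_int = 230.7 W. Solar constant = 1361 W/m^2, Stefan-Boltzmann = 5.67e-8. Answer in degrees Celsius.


Numerator = alpha*S*A_sun + Q_int = 0.253*1361*7.32 + 230.7 = 2751.2176 W
Denominator = eps*sigma*A_rad = 0.649*5.67e-8*13.05 = 4.8021782e-07 W/K^4
T^4 = 5.7291035e+09 K^4
T = 275.1197 K = 1.9697 C

1.9697 degrees Celsius


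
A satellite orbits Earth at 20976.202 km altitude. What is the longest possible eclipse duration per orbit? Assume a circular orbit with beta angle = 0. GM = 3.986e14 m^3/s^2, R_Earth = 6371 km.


r = 27347.2020 km
T = 750.1175 min
Eclipse fraction = arcsin(R_E/r)/pi = arcsin(6371.0000/27347.2020)/pi
= arcsin(0.2329672)/pi = 0.07484347
Eclipse duration = 0.07484347 * 750.1175 = 56.1414 min

56.1414 minutes


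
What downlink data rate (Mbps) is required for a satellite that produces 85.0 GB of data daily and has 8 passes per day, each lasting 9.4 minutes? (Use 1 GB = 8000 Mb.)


total contact time = 8 * 9.4 * 60 = 4512.0000 s
data = 85.0 GB = 680000.0000 Mb
rate = 680000.0000 / 4512.0000 = 150.7092 Mbps

150.7092 Mbps


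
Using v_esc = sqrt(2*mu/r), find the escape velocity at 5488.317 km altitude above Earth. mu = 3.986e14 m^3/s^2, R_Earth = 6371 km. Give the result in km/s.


r = 6371.0 + 5488.317 = 11859.3170 km = 1.1859317e+07 m
v_esc = sqrt(2*mu/r) = sqrt(2*3.986e14 / 1.1859317e+07)
v_esc = 8198.8663 m/s = 8.1989 km/s

8.1989 km/s


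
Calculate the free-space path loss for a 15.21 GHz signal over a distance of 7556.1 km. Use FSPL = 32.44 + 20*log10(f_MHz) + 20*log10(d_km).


f = 15.21 GHz = 15210.0000 MHz
d = 7556.1 km
FSPL = 32.44 + 20*log10(15210.0000) + 20*log10(7556.1)
FSPL = 32.44 + 83.6426 + 77.5660
FSPL = 193.6485 dB

193.6485 dB


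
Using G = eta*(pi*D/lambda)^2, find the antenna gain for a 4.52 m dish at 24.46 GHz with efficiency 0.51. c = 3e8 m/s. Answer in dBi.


lambda = c/f = 3e8 / 2.446e+10 = 0.01226492 m
G = eta*(pi*D/lambda)^2 = 0.51*(pi*4.52/0.01226492)^2
G = 683623.8205 (linear)
G = 10*log10(683623.8205) = 58.3482 dBi

58.3482 dBi


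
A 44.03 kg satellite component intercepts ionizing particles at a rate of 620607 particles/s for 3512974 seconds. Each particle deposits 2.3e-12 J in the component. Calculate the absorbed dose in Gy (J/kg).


Total energy deposited = rate * time * E_per
  = 620607 * 3512974 * 2.3e-12 = 5.0144 J
Dose = E_total / mass = 5.0144 / 44.03
Dose = 0.1138861 Gy

0.1139 Gy


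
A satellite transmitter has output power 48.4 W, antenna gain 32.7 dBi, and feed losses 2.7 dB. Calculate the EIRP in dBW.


Pt = 48.4 W = 16.8485 dBW
EIRP = Pt_dBW + Gt - losses = 16.8485 + 32.7 - 2.7 = 46.8485 dBW

46.8485 dBW


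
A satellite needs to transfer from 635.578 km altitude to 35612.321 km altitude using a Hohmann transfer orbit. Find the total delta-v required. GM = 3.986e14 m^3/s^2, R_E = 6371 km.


r1 = 7006.5780 km = 7.006578e+06 m
r2 = 41983.3210 km = 4.1983321e+07 m
dv1 = sqrt(mu/r1)*(sqrt(2*r2/(r1+r2)) - 1) = 2332.0093 m/s
dv2 = sqrt(mu/r2)*(1 - sqrt(2*r1/(r1+r2))) = 1433.3200 m/s
total dv = |dv1| + |dv2| = 2332.0093 + 1433.3200 = 3765.3293 m/s = 3.7653 km/s

3.7653 km/s


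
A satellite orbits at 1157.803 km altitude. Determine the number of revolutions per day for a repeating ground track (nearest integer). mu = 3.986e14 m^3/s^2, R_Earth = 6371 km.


r = 7.528803e+06 m
T = 2*pi*sqrt(r^3/mu) = 6501.2987 s = 108.3550 min
revs/day = 1440 / 108.3550 = 13.2897
Rounded: 13 revolutions per day

13 revolutions per day


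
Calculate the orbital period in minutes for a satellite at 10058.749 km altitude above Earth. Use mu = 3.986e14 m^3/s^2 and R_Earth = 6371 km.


r = 16429.7490 km = 1.6429749e+07 m
T = 2*pi*sqrt(r^3/mu) = 2*pi*sqrt(4.4349914e+21 / 3.986e14)
T = 20958.3754 s = 349.3063 min

349.3063 minutes


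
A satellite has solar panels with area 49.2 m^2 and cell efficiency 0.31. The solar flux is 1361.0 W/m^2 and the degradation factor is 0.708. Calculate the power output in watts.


P = area * eta * S * degradation
P = 49.2 * 0.31 * 1361.0 * 0.708
P = 14696.6442 W

14696.6442 W


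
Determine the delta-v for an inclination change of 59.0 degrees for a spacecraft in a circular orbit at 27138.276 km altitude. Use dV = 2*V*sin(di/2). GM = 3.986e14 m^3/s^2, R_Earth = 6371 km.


r = 33509.2760 km = 3.3509276e+07 m
V = sqrt(mu/r) = 3448.9439 m/s
di = 59.0 deg = 1.0297 rad
dV = 2*V*sin(di/2) = 2*3448.9439*sin(0.5148721)
dV = 3396.6824 m/s = 3.3967 km/s

3.3967 km/s


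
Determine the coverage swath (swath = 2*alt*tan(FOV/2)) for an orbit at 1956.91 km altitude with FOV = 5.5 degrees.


FOV = 5.5 deg = 0.09599311 rad
swath = 2 * alt * tan(FOV/2) = 2 * 1956.91 * tan(0.04799655)
swath = 2 * 1956.91 * 0.04803344
swath = 187.9943 km

187.9943 km


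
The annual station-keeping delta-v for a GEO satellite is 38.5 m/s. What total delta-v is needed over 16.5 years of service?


dV = rate * years = 38.5 * 16.5
dV = 635.2500 m/s

635.2500 m/s


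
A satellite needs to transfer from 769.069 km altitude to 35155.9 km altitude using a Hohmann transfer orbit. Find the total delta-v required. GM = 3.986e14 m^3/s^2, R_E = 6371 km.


r1 = 7140.0690 km = 7.140069e+06 m
r2 = 41526.9000 km = 4.15269e+07 m
dv1 = sqrt(mu/r1)*(sqrt(2*r2/(r1+r2)) - 1) = 2289.0135 m/s
dv2 = sqrt(mu/r2)*(1 - sqrt(2*r1/(r1+r2))) = 1419.9247 m/s
total dv = |dv1| + |dv2| = 2289.0135 + 1419.9247 = 3708.9382 m/s = 3.7089 km/s

3.7089 km/s


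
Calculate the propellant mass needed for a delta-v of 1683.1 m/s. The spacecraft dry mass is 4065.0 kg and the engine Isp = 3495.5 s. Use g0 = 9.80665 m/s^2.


ve = Isp * g0 = 3495.5 * 9.80665 = 34279.145075 m/s
mass ratio = exp(dv/ve) = exp(1683.1/34279.145075) = 1.05032519
m_prop = m_dry * (mr - 1) = 4065.0 * (1.05032519 - 1)
m_prop = 204.5719 kg

204.5719 kg


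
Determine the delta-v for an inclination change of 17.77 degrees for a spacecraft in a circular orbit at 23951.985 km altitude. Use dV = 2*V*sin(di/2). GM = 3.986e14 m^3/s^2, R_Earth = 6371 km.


r = 30322.9850 km = 3.0322985e+07 m
V = sqrt(mu/r) = 3625.6232 m/s
di = 17.77 deg = 0.310145 rad
dV = 2*V*sin(di/2) = 2*3625.6232*sin(0.1550725)
dV = 1119.9676 m/s = 1.1200 km/s

1.1200 km/s


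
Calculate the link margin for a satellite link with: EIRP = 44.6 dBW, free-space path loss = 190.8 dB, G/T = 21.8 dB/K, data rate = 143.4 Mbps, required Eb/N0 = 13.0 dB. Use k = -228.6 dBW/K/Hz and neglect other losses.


C/N0 = EIRP - FSPL + G/T - k = 44.6 - 190.8 + 21.8 - (-228.6)
C/N0 = 104.2000 dB-Hz
R_b = 143.4 Mbps = 1.434e+08 bps -> 10*log10(R_b) = 81.5655 dB-Hz
Eb/N0 = C/N0 - 10*log10(R_b) = 104.2000 - 81.5655 = 22.6345 dB
Margin = Eb/N0 - Eb/N0_req = 22.6345 - 13.0 = 9.6345 dB (link closes)

9.6345 dB


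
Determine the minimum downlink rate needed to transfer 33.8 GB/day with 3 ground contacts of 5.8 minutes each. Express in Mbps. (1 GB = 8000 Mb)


total contact time = 3 * 5.8 * 60 = 1044.0000 s
data = 33.8 GB = 270400.0000 Mb
rate = 270400.0000 / 1044.0000 = 259.0038 Mbps

259.0038 Mbps


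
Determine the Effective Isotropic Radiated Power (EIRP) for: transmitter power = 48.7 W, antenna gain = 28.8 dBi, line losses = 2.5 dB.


Pt = 48.7 W = 16.8753 dBW
EIRP = Pt_dBW + Gt - losses = 16.8753 + 28.8 - 2.5 = 43.1753 dBW

43.1753 dBW


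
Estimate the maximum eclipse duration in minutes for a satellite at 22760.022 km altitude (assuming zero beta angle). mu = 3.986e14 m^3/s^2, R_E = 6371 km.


r = 29131.0220 km
T = 824.6954 min
Eclipse fraction = arcsin(R_E/r)/pi = arcsin(6371.0000/29131.0220)/pi
= arcsin(0.2187016)/pi = 0.07018212
Eclipse duration = 0.07018212 * 824.6954 = 57.8789 min

57.8789 minutes


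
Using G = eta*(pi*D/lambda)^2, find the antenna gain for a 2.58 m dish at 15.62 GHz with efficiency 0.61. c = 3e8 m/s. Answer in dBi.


lambda = c/f = 3e8 / 1.562e+10 = 0.01920615 m
G = eta*(pi*D/lambda)^2 = 0.61*(pi*2.58/0.01920615)^2
G = 108639.6961 (linear)
G = 10*log10(108639.6961) = 50.3599 dBi

50.3599 dBi


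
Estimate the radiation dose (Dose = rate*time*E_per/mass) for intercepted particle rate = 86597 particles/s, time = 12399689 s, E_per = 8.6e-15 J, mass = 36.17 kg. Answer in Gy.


Total energy deposited = rate * time * E_per
  = 86597 * 12399689 * 8.6e-15 = 0.009234472 J
Dose = E_total / mass = 0.009234472 / 36.17
Dose = 2.5530751e-04 Gy

2.5531e-04 Gy


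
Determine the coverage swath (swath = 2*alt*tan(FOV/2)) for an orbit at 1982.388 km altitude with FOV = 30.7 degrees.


FOV = 30.7 deg = 0.5358161 rad
swath = 2 * alt * tan(FOV/2) = 2 * 1982.388 * tan(0.267908)
swath = 2 * 1982.388 * 0.2745072
swath = 1088.3597 km

1088.3597 km


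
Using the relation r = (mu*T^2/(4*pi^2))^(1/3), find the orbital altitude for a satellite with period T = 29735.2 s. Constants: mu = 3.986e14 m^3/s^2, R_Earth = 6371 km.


T = 29735.2 s
r = (mu*T^2/(4*pi^2))^(1/3) = (3.986e14 * 29735.2^2 / (4*pi^2))^(1/3)
r = 2.0744665e+07 m = 20744.6651 km
alt = r - R_E = 20744.6651 - 6371 = 14373.6651 km

14373.6651 km


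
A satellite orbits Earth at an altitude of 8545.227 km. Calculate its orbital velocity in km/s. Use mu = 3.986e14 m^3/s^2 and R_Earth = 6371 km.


r = R_E + alt = 6371.0 + 8545.227 = 14916.2270 km = 1.4916227e+07 m
v = sqrt(mu/r) = sqrt(3.986e14 / 1.4916227e+07) = 5169.3883 m/s = 5.1694 km/s

5.1694 km/s


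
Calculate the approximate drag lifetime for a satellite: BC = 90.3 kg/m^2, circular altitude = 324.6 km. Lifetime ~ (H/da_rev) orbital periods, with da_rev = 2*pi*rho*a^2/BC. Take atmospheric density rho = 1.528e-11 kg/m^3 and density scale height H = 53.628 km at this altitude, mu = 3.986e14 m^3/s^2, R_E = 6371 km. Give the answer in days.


a = R_E + alt = 6695.6000 km = 6.6956e+06 m
da_rev = 2*pi*rho*a^2/BC = 2*pi*1.528e-11*(6.6956e+06)^2/90.3 = 47.664438 m per revolution
N = H/da_rev = 53628.0000 m / 47.664438 m = 1125.1156 revolutions
P = 2*pi*sqrt(a^3/mu) = 5452.4975 s
lifetime = N*P = 1125.1156 * 5452.4975 = 6.1346897e+06 s = 71.0034 days

71.0034 days


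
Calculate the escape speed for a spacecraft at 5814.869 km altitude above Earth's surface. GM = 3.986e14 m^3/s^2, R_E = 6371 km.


r = 6371.0 + 5814.869 = 12185.8690 km = 1.2185869e+07 m
v_esc = sqrt(2*mu/r) = sqrt(2*3.986e14 / 1.2185869e+07)
v_esc = 8088.2654 m/s = 8.0883 km/s

8.0883 km/s


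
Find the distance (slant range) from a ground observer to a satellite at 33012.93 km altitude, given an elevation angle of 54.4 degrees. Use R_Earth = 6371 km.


h = 33012.93 km, el = 54.4 deg
d = -R_E*sin(el) + sqrt((R_E*sin(el))^2 + 2*R_E*h + h^2)
d = -6371.0000*sin(0.9494591) + sqrt((6371.0000*0.8131008)^2 + 2*6371.0000*33012.93 + 33012.93^2)
d = 34028.6555 km

34028.6555 km


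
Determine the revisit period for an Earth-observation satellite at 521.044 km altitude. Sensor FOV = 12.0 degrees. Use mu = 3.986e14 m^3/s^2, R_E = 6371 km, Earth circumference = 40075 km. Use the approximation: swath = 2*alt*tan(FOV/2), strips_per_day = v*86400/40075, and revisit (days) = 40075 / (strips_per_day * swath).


swath = 2*521.044*tan(0.1047198) = 109.5279 km
v = sqrt(mu/r) = 7604.9196 m/s = 7.6049 km/s
strips/day = v*86400/40075 = 7.6049*86400/40075 = 16.3959
coverage/day = strips * swath = 16.3959 * 109.5279 = 1795.8061 km
revisit = 40075 / 1795.8061 = 22.3159 days

22.3159 days


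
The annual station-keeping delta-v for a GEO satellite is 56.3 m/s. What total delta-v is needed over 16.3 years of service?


dV = rate * years = 56.3 * 16.3
dV = 917.6900 m/s

917.6900 m/s


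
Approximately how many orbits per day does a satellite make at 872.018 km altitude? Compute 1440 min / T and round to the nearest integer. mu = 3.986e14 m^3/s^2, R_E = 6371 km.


r = 7.243018e+06 m
T = 2*pi*sqrt(r^3/mu) = 6134.6610 s = 102.2443 min
revs/day = 1440 / 102.2443 = 14.0839
Rounded: 14 revolutions per day

14 revolutions per day


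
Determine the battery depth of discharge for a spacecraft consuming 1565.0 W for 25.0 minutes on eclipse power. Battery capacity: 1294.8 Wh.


E_used = P * t / 60 = 1565.0 * 25.0 / 60 = 652.0833 Wh
DOD = E_used / E_total * 100 = 652.0833 / 1294.8 * 100
DOD = 50.3617 %

50.3617 %


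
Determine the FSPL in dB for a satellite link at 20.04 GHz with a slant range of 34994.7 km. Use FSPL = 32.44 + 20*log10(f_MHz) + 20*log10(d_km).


f = 20.04 GHz = 20040.0000 MHz
d = 34994.7 km
FSPL = 32.44 + 20*log10(20040.0000) + 20*log10(34994.7)
FSPL = 32.44 + 86.0380 + 90.8800
FSPL = 209.3580 dB

209.3580 dB


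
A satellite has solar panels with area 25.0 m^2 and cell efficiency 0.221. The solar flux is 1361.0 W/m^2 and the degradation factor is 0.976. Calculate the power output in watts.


P = area * eta * S * degradation
P = 25.0 * 0.221 * 1361.0 * 0.976
P = 7339.0564 W

7339.0564 W


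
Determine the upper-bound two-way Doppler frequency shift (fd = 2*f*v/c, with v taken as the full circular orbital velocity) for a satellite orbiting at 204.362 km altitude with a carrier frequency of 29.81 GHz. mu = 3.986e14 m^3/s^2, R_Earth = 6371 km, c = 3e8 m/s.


r = 6.575362e+06 m
v = sqrt(mu/r) = 7785.8999 m/s (worst-case radial velocity)
f = 29.81 GHz = 2.981e+10 Hz
fd = 2*f*v/c = 2*2.981e+10*7785.8999/3.0e+08
fd = 1.5473178e+06 Hz

1.5473e+06 Hz


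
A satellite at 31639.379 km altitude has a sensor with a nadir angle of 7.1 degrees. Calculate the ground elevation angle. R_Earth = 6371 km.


r = R_E + alt = 38010.3790 km
Law of sines in the satellite / Earth-center / ground-point triangle:
  sin(nadir)/R_E = sin(90 + el)/r  =>  cos(el) = (r/R_E)*sin(nadir)
cos(el) = (38010.3790 / 6371.0000) * sin(7.1 deg) = 0.7374257
el = arccos(0.7374257) = 42.4874 deg
(Earth-central angle = 90 - nadir - el = 40.4126 deg)

42.4874 degrees


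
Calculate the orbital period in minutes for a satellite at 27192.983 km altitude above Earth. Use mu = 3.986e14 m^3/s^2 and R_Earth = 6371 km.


r = 33563.9830 km = 3.3563983e+07 m
T = 2*pi*sqrt(r^3/mu) = 2*pi*sqrt(3.7811201e+22 / 3.986e14)
T = 61195.7779 s = 1019.9296 min

1019.9296 minutes


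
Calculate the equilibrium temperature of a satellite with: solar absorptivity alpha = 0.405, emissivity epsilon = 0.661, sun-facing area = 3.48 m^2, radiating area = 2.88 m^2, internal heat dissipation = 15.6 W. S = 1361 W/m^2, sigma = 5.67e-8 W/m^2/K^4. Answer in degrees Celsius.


Numerator = alpha*S*A_sun + Q_int = 0.405*1361*3.48 + 15.6 = 1933.7934 W
Denominator = eps*sigma*A_rad = 0.661*5.67e-8*2.88 = 1.0793866e-07 W/K^4
T^4 = 1.7915671e+10 K^4
T = 365.8544 K = 92.7044 C

92.7044 degrees Celsius


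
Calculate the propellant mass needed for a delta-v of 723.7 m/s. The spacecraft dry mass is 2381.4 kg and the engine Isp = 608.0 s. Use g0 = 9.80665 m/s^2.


ve = Isp * g0 = 608.0 * 9.80665 = 5962.443200 m/s
mass ratio = exp(dv/ve) = exp(723.7/5962.443200) = 1.12904983
m_prop = m_dry * (mr - 1) = 2381.4 * (1.12904983 - 1)
m_prop = 307.3193 kg

307.3193 kg


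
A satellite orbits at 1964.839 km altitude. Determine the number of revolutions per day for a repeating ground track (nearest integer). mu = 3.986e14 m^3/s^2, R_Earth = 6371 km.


r = 8.335839e+06 m
T = 2*pi*sqrt(r^3/mu) = 7574.1726 s = 126.2362 min
revs/day = 1440 / 126.2362 = 11.4072
Rounded: 11 revolutions per day

11 revolutions per day


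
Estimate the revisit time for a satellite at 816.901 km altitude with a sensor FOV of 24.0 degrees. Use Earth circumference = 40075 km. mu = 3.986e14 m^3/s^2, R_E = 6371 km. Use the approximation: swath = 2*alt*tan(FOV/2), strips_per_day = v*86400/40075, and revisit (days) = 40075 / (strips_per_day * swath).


swath = 2*816.901*tan(0.2094395) = 347.2753 km
v = sqrt(mu/r) = 7446.7642 m/s = 7.4468 km/s
strips/day = v*86400/40075 = 7.4468*86400/40075 = 16.0549
coverage/day = strips * swath = 16.0549 * 347.2753 = 5575.4735 km
revisit = 40075 / 5575.4735 = 7.1877 days

7.1877 days


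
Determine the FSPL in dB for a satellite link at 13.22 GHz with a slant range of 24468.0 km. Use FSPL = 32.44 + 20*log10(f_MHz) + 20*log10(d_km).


f = 13.22 GHz = 13220.0000 MHz
d = 24468.0 km
FSPL = 32.44 + 20*log10(13220.0000) + 20*log10(24468.0)
FSPL = 32.44 + 82.4246 + 87.7720
FSPL = 202.6366 dB

202.6366 dB


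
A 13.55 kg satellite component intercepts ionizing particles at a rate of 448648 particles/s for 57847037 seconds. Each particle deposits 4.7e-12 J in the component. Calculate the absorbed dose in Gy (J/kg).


Total energy deposited = rate * time * E_per
  = 448648 * 57847037 * 4.7e-12 = 121.9789 J
Dose = E_total / mass = 121.9789 / 13.55
Dose = 9.0021 Gy

9.0021 Gy


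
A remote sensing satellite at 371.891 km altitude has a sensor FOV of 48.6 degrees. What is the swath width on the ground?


FOV = 48.6 deg = 0.84823 rad
swath = 2 * alt * tan(FOV/2) = 2 * 371.891 * tan(0.424115)
swath = 2 * 371.891 * 0.4515173
swath = 335.8305 km

335.8305 km


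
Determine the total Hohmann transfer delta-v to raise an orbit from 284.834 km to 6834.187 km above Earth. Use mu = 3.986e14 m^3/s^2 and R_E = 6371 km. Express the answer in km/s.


r1 = 6655.8340 km = 6.655834e+06 m
r2 = 13205.1870 km = 1.3205187e+07 m
dv1 = sqrt(mu/r1)*(sqrt(2*r2/(r1+r2)) - 1) = 1185.1944 m/s
dv2 = sqrt(mu/r2)*(1 - sqrt(2*r1/(r1+r2))) = 996.1766 m/s
total dv = |dv1| + |dv2| = 1185.1944 + 996.1766 = 2181.3710 m/s = 2.1814 km/s

2.1814 km/s


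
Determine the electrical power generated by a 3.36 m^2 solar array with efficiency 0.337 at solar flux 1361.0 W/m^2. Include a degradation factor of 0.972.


P = area * eta * S * degradation
P = 3.36 * 0.337 * 1361.0 * 0.972
P = 1497.9371 W

1497.9371 W


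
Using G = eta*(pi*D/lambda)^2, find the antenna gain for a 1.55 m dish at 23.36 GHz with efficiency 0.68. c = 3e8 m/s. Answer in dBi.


lambda = c/f = 3e8 / 2.336e+10 = 0.01284247 m
G = eta*(pi*D/lambda)^2 = 0.68*(pi*1.55/0.01284247)^2
G = 97763.1580 (linear)
G = 10*log10(97763.1580) = 49.9018 dBi

49.9018 dBi


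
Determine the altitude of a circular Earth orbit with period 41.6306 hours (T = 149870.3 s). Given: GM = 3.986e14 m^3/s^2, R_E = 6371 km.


T = 149870.3 s
r = (mu*T^2/(4*pi^2))^(1/3) = (3.986e14 * 149870.3^2 / (4*pi^2))^(1/3)
r = 6.0982174e+07 m = 60982.1741 km
alt = r - R_E = 60982.1741 - 6371 = 54611.1741 km

54611.1741 km


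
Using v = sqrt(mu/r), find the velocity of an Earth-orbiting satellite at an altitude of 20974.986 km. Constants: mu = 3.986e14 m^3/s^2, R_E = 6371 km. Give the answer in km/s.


r = R_E + alt = 6371.0 + 20974.986 = 27345.9860 km = 2.7345986e+07 m
v = sqrt(mu/r) = sqrt(3.986e14 / 2.7345986e+07) = 3817.8763 m/s = 3.8179 km/s

3.8179 km/s


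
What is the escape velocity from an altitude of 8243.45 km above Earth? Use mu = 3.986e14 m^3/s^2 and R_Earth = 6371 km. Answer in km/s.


r = 6371.0 + 8243.45 = 14614.4500 km = 1.461445e+07 m
v_esc = sqrt(2*mu/r) = sqrt(2*3.986e14 / 1.461445e+07)
v_esc = 7385.7127 m/s = 7.3857 km/s

7.3857 km/s


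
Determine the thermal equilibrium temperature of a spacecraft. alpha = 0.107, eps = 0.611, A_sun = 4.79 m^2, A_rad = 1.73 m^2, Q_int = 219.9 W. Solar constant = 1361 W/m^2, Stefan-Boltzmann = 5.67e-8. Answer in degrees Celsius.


Numerator = alpha*S*A_sun + Q_int = 0.107*1361*4.79 + 219.9 = 917.4533 W
Denominator = eps*sigma*A_rad = 0.611*5.67e-8*1.73 = 5.9933601e-08 W/K^4
T^4 = 1.5307829e+10 K^4
T = 351.7454 K = 78.5954 C

78.5954 degrees Celsius


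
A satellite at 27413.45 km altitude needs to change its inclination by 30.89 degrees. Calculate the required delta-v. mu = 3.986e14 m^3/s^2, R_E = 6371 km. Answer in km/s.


r = 33784.4500 km = 3.378445e+07 m
V = sqrt(mu/r) = 3434.8693 m/s
di = 30.89 deg = 0.5391322 rad
dV = 2*V*sin(di/2) = 2*3434.8693*sin(0.2695661)
dV = 1829.5023 m/s = 1.8295 km/s

1.8295 km/s


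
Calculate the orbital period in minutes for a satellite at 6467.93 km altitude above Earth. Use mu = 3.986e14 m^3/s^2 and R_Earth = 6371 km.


r = 12838.9300 km = 1.283893e+07 m
T = 2*pi*sqrt(r^3/mu) = 2*pi*sqrt(2.1163451e+21 / 3.986e14)
T = 14477.8632 s = 241.2977 min

241.2977 minutes


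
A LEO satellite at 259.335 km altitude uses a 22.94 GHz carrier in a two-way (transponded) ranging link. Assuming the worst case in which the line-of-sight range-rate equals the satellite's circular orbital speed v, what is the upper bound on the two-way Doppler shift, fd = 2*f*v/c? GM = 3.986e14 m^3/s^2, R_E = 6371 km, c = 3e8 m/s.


r = 6.630335e+06 m
v = sqrt(mu/r) = 7753.5557 m/s (worst-case radial velocity)
f = 22.94 GHz = 2.294e+10 Hz
fd = 2*f*v/c = 2*2.294e+10*7753.5557/3.0e+08
fd = 1.1857771e+06 Hz

1.1858e+06 Hz


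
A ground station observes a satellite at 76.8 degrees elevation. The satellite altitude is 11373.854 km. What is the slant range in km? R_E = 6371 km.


h = 11373.854 km, el = 76.8 deg
d = -R_E*sin(el) + sqrt((R_E*sin(el))^2 + 2*R_E*h + h^2)
d = -6371.0000*sin(1.3404) + sqrt((6371.0000*0.9735789)^2 + 2*6371.0000*11373.854 + 11373.854^2)
d = 11482.4449 km

11482.4449 km


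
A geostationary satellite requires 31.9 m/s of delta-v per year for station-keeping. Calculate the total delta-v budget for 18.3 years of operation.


dV = rate * years = 31.9 * 18.3
dV = 583.7700 m/s

583.7700 m/s


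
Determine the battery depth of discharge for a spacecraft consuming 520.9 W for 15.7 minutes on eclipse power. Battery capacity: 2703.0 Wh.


E_used = P * t / 60 = 520.9 * 15.7 / 60 = 136.3022 Wh
DOD = E_used / E_total * 100 = 136.3022 / 2703.0 * 100
DOD = 5.0426 %

5.0426 %


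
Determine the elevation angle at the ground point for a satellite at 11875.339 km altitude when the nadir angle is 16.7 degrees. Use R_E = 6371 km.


r = R_E + alt = 18246.3390 km
Law of sines in the satellite / Earth-center / ground-point triangle:
  sin(nadir)/R_E = sin(90 + el)/r  =>  cos(el) = (r/R_E)*sin(nadir)
cos(el) = (18246.3390 / 6371.0000) * sin(16.7 deg) = 0.8229913
el = arccos(0.8229913) = 34.6146 deg
(Earth-central angle = 90 - nadir - el = 38.6854 deg)

34.6146 degrees


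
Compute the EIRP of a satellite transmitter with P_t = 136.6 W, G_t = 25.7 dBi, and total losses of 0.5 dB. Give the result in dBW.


Pt = 136.6 W = 21.3545 dBW
EIRP = Pt_dBW + Gt - losses = 21.3545 + 25.7 - 0.5 = 46.5545 dBW

46.5545 dBW


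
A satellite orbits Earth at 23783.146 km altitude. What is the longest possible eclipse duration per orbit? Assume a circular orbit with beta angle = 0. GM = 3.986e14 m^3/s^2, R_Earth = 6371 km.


r = 30154.1460 km
T = 868.5214 min
Eclipse fraction = arcsin(R_E/r)/pi = arcsin(6371.0000/30154.1460)/pi
= arcsin(0.2112811)/pi = 0.06776354
Eclipse duration = 0.06776354 * 868.5214 = 58.8541 min

58.8541 minutes


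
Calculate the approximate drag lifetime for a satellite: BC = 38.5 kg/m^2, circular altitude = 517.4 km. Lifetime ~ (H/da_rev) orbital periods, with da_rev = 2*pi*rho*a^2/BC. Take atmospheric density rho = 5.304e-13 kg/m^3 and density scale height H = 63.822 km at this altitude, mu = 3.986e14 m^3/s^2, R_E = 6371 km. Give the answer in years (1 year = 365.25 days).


a = R_E + alt = 6888.4000 km = 6.8884e+06 m
da_rev = 2*pi*rho*a^2/BC = 2*pi*5.304e-13*(6.8884e+06)^2/38.5 = 4.107328 m per revolution
N = H/da_rev = 63822.0000 m / 4.107328 m = 15538.5697 revolutions
P = 2*pi*sqrt(a^3/mu) = 5689.6920 s
lifetime = N*P = 15538.5697 * 5689.6920 = 8.8409676e+07 s = 1023.2601 days
years = 1023.2601 / 365.25 = 2.8015 years

2.8015 years


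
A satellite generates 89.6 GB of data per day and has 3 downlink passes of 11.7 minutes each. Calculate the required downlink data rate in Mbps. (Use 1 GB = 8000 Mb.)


total contact time = 3 * 11.7 * 60 = 2106.0000 s
data = 89.6 GB = 716800.0000 Mb
rate = 716800.0000 / 2106.0000 = 340.3609 Mbps

340.3609 Mbps


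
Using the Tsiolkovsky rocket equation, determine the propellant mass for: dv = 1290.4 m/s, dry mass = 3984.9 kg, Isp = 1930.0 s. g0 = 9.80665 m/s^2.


ve = Isp * g0 = 1930.0 * 9.80665 = 18926.834500 m/s
mass ratio = exp(dv/ve) = exp(1290.4/18926.834500) = 1.07055621
m_prop = m_dry * (mr - 1) = 3984.9 * (1.07055621 - 1)
m_prop = 281.1594 kg

281.1594 kg


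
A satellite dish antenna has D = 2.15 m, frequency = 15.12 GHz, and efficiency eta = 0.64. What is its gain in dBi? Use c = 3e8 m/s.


lambda = c/f = 3e8 / 1.512e+10 = 0.01984127 m
G = eta*(pi*D/lambda)^2 = 0.64*(pi*2.15/0.01984127)^2
G = 74168.1954 (linear)
G = 10*log10(74168.1954) = 48.7022 dBi

48.7022 dBi


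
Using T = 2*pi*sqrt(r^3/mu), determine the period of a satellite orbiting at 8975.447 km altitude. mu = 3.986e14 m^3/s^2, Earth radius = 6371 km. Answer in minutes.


r = 15346.4470 km = 1.5346447e+07 m
T = 2*pi*sqrt(r^3/mu) = 2*pi*sqrt(3.6142945e+21 / 3.986e14)
T = 18920.0808 s = 315.3347 min

315.3347 minutes


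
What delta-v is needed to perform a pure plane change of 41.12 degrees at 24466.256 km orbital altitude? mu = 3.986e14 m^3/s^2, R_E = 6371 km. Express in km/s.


r = 30837.2560 km = 3.0837256e+07 m
V = sqrt(mu/r) = 3595.2640 m/s
di = 41.12 deg = 0.7176794 rad
dV = 2*V*sin(di/2) = 2*3595.2640*sin(0.3588397)
dV = 2525.2276 m/s = 2.5252 km/s

2.5252 km/s


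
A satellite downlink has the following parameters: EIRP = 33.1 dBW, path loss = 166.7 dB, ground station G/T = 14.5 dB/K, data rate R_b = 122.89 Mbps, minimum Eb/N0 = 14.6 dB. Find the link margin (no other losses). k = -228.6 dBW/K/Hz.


C/N0 = EIRP - FSPL + G/T - k = 33.1 - 166.7 + 14.5 - (-228.6)
C/N0 = 109.5000 dB-Hz
R_b = 122.89 Mbps = 1.2289e+08 bps -> 10*log10(R_b) = 80.8952 dB-Hz
Eb/N0 = C/N0 - 10*log10(R_b) = 109.5000 - 80.8952 = 28.6048 dB
Margin = Eb/N0 - Eb/N0_req = 28.6048 - 14.6 = 14.0048 dB (link closes)

14.0048 dB


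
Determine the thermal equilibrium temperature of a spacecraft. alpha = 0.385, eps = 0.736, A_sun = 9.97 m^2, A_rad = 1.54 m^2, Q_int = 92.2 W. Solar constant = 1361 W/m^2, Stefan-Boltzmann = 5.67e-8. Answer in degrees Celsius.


Numerator = alpha*S*A_sun + Q_int = 0.385*1361*9.97 + 92.2 = 5316.3305 W
Denominator = eps*sigma*A_rad = 0.736*5.67e-8*1.54 = 6.4266048e-08 W/K^4
T^4 = 8.2723781e+10 K^4
T = 536.2997 K = 263.1497 C

263.1497 degrees Celsius


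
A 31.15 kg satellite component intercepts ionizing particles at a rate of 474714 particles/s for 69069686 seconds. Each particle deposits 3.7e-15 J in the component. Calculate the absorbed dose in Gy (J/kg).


Total energy deposited = rate * time * E_per
  = 474714 * 69069686 * 3.7e-15 = 0.1213169 J
Dose = E_total / mass = 0.1213169 / 31.15
Dose = 0.003894603 Gy

0.0039 Gy
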